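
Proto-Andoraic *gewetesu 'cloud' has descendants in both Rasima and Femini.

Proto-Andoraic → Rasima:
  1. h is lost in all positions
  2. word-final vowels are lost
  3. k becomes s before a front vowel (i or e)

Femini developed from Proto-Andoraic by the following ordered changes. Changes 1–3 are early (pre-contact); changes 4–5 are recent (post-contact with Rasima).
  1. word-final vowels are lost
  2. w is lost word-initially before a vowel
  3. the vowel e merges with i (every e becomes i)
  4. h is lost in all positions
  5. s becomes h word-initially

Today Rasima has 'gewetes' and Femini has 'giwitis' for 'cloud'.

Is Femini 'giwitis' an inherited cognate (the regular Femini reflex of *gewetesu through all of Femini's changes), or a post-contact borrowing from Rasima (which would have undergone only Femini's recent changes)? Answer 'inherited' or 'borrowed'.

inherited

If inherited, *gewetesu would pass through all of Femini's changes:
Femini: start from *gewetesu.
  rule 1 (apocope): gewetesu → gewetes
  rule 2: no change — gewetes
  rule 3 (vowel merger): gewetes → giwitis
  rule 4: no change — giwitis
  rule 5: no change — giwitis
  ⇒ Femini giwitis
If borrowed from Rasima 'gewetes' after the early changes, it would undergo only the recent ones:
  rule 4 (h-loss): no change (gewetes)
  rule 5 (debuccalisation): no change (gewetes)
  ⇒ as a loan: gewetes
Femini 'giwitis' matches the inherited outcome exactly, so it is an inherited cognate, not a loan.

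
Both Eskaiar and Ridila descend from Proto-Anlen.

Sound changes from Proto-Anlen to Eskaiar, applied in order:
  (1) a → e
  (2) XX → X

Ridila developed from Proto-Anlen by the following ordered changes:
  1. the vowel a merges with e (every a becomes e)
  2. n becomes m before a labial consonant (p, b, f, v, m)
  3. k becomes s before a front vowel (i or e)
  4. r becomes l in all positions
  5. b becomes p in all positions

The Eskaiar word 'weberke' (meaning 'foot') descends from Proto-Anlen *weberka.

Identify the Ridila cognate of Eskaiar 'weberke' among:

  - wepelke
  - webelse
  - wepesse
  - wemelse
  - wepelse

wepelse

Ridila: *weberka > weberke > weberse > webelse > wepelse  (by vowel merger, palatalisation, unconditioned shift, unconditioned shift)
Only 'wepelse' matches the regular Ridila development of *weberka.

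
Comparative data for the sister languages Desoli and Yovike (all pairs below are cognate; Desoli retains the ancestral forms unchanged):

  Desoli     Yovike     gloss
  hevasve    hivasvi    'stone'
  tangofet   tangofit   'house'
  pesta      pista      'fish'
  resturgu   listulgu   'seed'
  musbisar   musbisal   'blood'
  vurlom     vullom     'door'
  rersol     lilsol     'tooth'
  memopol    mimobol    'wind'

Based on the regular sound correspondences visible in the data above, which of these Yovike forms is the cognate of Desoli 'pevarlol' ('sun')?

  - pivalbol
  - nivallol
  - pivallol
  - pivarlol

pivallol

hevasve ~ hivasvi — Desoli e corresponds to Yovike i after a consonant, before a labial obstruent.
resturgu ~ listulgu, vurlom ~ vullom — Desoli r corresponds to Yovike l after a vowel, before a consonant other than r, m, n, p, b, f, v.
Applying these to Desoli 'pevarlol':
  pevarlol → pivarlol   (e→i after a consonant, before a labial obstruent)
  pivarlol → pivallol   (r→l after a vowel, before a consonant other than r, m, n, p, b, f, v)
So the Yovike cognate is 'pivallol'.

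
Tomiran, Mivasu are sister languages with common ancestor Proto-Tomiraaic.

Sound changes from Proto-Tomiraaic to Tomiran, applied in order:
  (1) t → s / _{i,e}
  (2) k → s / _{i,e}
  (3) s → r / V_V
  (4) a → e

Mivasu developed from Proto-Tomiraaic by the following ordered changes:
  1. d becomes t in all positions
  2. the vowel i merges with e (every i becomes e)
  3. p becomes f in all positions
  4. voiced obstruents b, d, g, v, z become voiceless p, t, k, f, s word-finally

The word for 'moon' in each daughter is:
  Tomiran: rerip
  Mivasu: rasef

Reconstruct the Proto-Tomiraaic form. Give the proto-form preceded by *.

Position 4: Tomiran has i, Mivasu has e. Tomiran preserves i here (none of its changes turn any other segment into i), so the proto-segment is *i.
Position 2: Tomiran has e, Mivasu has a. Mivasu preserves a here (none of its changes turn any other segment into a), so the proto-segment is *a.
Continuing position by position gives *rasip; check it forward:
Tomiran: *rasip > rarip > rerip  (by rhotacism, vowel merger)
Mivasu: *rasip > rasep > rasef  (by vowel merger, unconditioned shift)
No other proto-form is consistent with every reflex, so the reconstruction is *rasip.

*rasip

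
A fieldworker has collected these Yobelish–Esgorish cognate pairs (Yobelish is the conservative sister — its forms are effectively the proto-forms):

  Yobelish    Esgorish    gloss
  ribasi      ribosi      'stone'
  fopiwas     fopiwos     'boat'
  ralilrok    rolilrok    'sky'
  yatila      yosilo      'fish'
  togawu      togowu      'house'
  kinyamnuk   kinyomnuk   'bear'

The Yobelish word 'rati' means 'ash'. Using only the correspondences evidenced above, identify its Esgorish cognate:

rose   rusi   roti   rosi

rosi

ribasi ~ ribosi, fopiwas ~ fopiwos — Yobelish a corresponds to Esgorish o after a consonant, before a consonant other than r, m, n, p, b, f, v.
yatila ~ yosilo — Yobelish t corresponds to Esgorish s between vowels (before a front vowel).
Applying these to Yobelish 'rati':
  rati → roti   (a→o after a consonant, before a consonant other than r, m, n, p, b, f, v)
  roti → rosi   (t→s between vowels (before a front vowel))
So the Esgorish cognate is 'rosi'.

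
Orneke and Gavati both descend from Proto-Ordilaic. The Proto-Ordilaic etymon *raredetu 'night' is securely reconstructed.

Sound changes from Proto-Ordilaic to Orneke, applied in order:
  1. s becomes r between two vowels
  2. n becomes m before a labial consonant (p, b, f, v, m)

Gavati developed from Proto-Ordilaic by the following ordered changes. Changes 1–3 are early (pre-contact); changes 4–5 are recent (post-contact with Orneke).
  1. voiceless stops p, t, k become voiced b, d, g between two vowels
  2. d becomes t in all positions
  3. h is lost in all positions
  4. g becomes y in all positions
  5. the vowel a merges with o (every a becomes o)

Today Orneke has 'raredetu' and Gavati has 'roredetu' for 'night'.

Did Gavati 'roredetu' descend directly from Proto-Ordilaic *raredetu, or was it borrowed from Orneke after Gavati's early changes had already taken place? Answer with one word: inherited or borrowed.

borrowed

If inherited, *raredetu would pass through all of Gavati's changes:
Gavati: *raredetu
  raredetu → rarededu   [intervocalic voicing]
  rarededu → raretetu   [unconditioned shift]
  raretetu (rule 3 does not apply)
  raretetu (rule 4 does not apply)
  raretetu → roretetu   [vowel merger]
  giving Gavati roretetu.
If borrowed from Orneke 'raredetu' after the early changes, it would undergo only the recent ones:
  rule 4 (unconditioned shift): no change (raredetu)
  rule 5 (vowel merger): raredetu → roredetu
  ⇒ as a loan: roredetu
Gavati 'roredetu' matches the loan outcome 'roredetu', not the inherited 'roretetu' — it skipped the early Gavati changes, so it was borrowed from Orneke.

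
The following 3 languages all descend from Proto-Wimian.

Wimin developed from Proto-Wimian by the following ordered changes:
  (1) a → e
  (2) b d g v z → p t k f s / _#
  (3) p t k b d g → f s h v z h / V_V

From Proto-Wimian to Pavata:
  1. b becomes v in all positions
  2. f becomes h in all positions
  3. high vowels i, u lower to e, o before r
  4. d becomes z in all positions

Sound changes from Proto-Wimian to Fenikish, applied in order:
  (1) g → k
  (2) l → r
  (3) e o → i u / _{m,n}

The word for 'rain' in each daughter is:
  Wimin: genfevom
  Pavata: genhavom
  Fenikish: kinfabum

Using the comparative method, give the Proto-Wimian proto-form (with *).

Position 4: Wimin has f, Pavata has h, Fenikish has f. Fenikish preserves f here (none of its changes turn any other segment into f), so the proto-segment is *f.
Position 7: Wimin has o, Pavata has o, Fenikish has u. Wimin preserves o here (none of its changes turn any other segment into o), so the proto-segment is *o.
Continuing position by position gives *genfabom; check it forward:
Wimin: *genfabom
  genfabom → genfebom   [vowel merger]
  genfebom (rule 2 does not apply)
  genfebom → genfevom   [intervocalic lenition]
  giving Wimin genfevom.
Pavata: start from *genfabom.
  rule 1 (unconditioned shift): genfabom → genfavom
  rule 2 (unconditioned shift): genfavom → genhavom
  rule 3: no change — genhavom
  rule 4: no change — genhavom
  ⇒ Pavata genhavom
Fenikish: start from *genfabom.
  rule 1 (unconditioned shift): genfabom → kenfabom
  rule 2: no change — kenfabom
  rule 3 (pre-nasal raising): kenfabom → kinfabum
  ⇒ Fenikish kinfabum
Only *genfabom yields all of Wimin genfevom, Pavata genhavom, Fenikish kinfabum.

*genfabom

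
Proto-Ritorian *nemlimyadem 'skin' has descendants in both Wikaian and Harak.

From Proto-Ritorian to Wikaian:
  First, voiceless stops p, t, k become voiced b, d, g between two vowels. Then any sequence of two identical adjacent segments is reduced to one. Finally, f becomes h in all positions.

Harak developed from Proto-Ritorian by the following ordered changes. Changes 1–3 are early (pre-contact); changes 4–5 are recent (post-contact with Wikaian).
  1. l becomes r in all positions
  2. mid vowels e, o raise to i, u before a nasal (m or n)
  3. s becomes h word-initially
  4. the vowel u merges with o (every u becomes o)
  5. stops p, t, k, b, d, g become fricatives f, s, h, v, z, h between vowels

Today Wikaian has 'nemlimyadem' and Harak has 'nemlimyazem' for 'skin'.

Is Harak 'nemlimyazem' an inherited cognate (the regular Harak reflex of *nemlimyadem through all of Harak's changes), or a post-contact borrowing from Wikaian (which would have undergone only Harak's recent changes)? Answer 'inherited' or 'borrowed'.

If inherited, *nemlimyadem would pass through all of Harak's changes:
Harak: start from *nemlimyadem.
  rule 1 (unconditioned shift): nemlimyadem → nemrimyadem
  rule 2 (pre-nasal raising): nemrimyadem → nimrimyadim
  rule 3: no change — nimrimyadim
  rule 4: no change — nimrimyadim
  rule 5 (intervocalic lenition): nimrimyadim → nimrimyazim
  ⇒ Harak nimrimyazim
If borrowed from Wikaian 'nemlimyadem' after the early changes, it would undergo only the recent ones:
  rule 4 (vowel merger): no change (nemlimyadem)
  rule 5 (intervocalic lenition): nemlimyadem → nemlimyazem
  ⇒ as a loan: nemlimyazem
Harak 'nemlimyazem' matches the loan outcome 'nemlimyazem', not the inherited 'nimrimyazim' — it skipped the early Harak changes, so it was borrowed from Wikaian.

borrowed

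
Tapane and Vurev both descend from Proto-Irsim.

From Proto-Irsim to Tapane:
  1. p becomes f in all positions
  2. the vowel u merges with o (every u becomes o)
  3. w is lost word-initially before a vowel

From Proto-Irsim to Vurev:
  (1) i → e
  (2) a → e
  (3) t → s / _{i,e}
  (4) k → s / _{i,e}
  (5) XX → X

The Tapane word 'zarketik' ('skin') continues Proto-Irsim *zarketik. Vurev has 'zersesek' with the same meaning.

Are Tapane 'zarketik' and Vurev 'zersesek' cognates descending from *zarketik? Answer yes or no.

Derive the expected Vurev reflex of *zarketik:
Vurev: *zarketik
  zarketik → zarketek   [vowel merger]
  zarketek → zerketek   [vowel merger]
  zerketek → zerkesek   [palatalisation]
  zerkesek → zersesek   [palatalisation]
  zersesek (rule 5 does not apply)
  giving Vurev zersesek.
Vurev 'zersesek' matches the regular reflex exactly, so the pair is cognate.

yes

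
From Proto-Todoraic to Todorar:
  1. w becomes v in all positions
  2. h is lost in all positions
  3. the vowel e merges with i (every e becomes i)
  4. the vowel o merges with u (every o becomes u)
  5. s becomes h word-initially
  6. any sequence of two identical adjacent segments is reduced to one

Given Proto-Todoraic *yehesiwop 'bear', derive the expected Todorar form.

yisivup

Todorar: *yehesiwop
  yehesiwop → yehesivop   [unconditioned shift]
  yehesivop → yeesivop   [h-loss]
  yeesivop → yiisivop   [vowel merger]
  yiisivop → yiisivup   [vowel merger]
  yiisivup (rule 5 does not apply)
  yiisivup → yisivup   [degemination]
  giving Todorar yisivup.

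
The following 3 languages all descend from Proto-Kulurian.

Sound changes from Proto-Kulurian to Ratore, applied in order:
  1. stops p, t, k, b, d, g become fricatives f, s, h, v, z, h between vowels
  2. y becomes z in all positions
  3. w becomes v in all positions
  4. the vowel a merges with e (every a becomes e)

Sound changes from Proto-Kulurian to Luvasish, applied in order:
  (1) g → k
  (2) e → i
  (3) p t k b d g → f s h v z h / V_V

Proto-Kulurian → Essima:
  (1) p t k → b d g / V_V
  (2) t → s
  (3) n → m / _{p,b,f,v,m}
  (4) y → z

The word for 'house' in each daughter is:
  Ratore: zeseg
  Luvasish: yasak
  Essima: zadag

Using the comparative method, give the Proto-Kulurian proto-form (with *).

*yatag

Position 1: Ratore has z, Luvasish has y, Essima has z. Luvasish preserves y here (none of its changes turn any other segment into y), so the proto-segment is *y.
Position 3: Ratore has s, Luvasish has s, Essima has d. Taking the neighbouring segments as reconstructed: Ratore s could go back to *t or *s; Luvasish s could go back to *t or *s; Essima d could go back to *t or *d — the one source consistent with every daughter is *t.
Verify the candidate proto-form against each daughter:
Ratore: start from *yatag.
  rule 1 (intervocalic lenition): yatag → yasag
  rule 2 (unconditioned shift): yasag → zasag
  rule 3: no change — zasag
  rule 4 (vowel merger): zasag → zeseg
  ⇒ Ratore zeseg
Luvasish: *yatag
  yatag → yatak   [unconditioned shift]
  yatak (rule 2 does not apply)
  yatak → yasak   [intervocalic lenition]
  giving Luvasish yasak.
Essima: start from *yatag.
  rule 1 (intervocalic voicing): yatag → yadag
  rule 2: no change — yadag
  rule 3: no change — yadag
  rule 4 (unconditioned shift): yadag → zadag
  ⇒ Essima zadag
*yatag is the unique common source.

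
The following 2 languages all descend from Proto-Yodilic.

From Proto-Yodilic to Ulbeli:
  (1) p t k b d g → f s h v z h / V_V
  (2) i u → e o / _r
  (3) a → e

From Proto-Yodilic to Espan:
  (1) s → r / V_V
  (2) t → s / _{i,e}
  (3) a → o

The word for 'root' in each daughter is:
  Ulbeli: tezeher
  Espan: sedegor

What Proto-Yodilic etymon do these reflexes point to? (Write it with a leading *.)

*tedegar

Position 6: Ulbeli has e, Espan has o. Taking the neighbouring segments as reconstructed: Ulbeli e could go back to *a or *e or *i; Espan o could go back to *a or *o — the one source consistent with every daughter is *a.
Position 3: Ulbeli has z, Espan has d. Espan preserves d here (none of its changes turn any other segment into d), so the proto-segment is *d.
Position 5: Ulbeli has h, Espan has g. Espan preserves g here (none of its changes turn any other segment into g), so the proto-segment is *g.
Verify the candidate proto-form against each daughter:
Ulbeli: start from *tedegar.
  rule 1 (intervocalic lenition): tedegar → tezehar
  rule 2: no change — tezehar
  rule 3 (vowel merger): tezehar → tezeher
  ⇒ Ulbeli tezeher
Espan: start from *tedegar.
  rule 1: no change — tedegar
  rule 2 (palatalisation): tedegar → sedegar
  rule 3 (vowel merger): sedegar → sedegor
  ⇒ Espan sedegor
*tedegar is the unique common source.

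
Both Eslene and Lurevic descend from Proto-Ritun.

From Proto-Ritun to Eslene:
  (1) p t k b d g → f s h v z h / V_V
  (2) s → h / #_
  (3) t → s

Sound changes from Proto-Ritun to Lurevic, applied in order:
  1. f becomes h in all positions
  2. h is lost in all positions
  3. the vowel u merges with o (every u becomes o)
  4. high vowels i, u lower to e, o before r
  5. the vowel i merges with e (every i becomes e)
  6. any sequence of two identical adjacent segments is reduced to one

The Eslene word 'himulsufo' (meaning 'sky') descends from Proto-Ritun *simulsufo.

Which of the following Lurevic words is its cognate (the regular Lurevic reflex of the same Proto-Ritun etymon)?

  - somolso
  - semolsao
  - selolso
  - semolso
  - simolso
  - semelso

Lurevic: *simulsufo
  simulsufo → simulsuho   [unconditioned shift]
  simulsuho → simulsuo   [h-loss]
  simulsuo → simolsoo   [vowel merger]
  simolsoo (rule 4 does not apply)
  simolsoo → semolsoo   [vowel merger]
  semolsoo → semolso   [degemination]
  giving Lurevic semolso.
The other candidates each miss or misapply at least one Lurevic change.

semolso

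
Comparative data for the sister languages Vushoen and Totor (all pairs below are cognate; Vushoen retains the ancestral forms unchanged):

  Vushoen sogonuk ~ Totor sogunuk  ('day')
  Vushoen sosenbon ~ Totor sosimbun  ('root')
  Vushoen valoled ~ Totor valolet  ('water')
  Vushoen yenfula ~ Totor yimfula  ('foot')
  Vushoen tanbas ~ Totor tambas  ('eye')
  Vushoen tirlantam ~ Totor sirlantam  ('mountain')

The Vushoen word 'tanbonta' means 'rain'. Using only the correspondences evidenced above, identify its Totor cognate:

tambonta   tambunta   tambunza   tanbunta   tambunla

sosenbon ~ sosimbun, tanbas ~ tambas — Vushoen n corresponds to Totor m after a vowel, before a labial obstruent.
sogonuk ~ sogunuk, sosenbon ~ sosimbun — Vushoen o corresponds to Totor u after a consonant, before a nasal.
Applying these to Vushoen 'tanbonta':
  tanbonta → tambonta   (n→m after a vowel, before a labial obstruent)
  tambonta → tambunta   (o→u after a consonant, before a nasal)
So the Totor cognate is 'tambunta'.

tambunta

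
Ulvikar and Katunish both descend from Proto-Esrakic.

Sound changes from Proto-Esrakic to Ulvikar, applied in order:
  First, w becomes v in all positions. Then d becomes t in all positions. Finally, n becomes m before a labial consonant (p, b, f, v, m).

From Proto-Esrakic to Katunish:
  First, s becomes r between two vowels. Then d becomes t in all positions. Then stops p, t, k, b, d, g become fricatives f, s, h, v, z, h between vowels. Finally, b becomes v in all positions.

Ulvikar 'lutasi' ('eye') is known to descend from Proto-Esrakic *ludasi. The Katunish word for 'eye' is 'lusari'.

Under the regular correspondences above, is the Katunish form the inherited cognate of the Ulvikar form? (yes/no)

yes

Derive the expected Katunish reflex of *ludasi:
Katunish: start from *ludasi.
  rule 1 (rhotacism): ludasi → ludari
  rule 2 (unconditioned shift): ludari → lutari
  rule 3 (intervocalic lenition): lutari → lusari
  rule 4: no change — lusari
  ⇒ Katunish lusari
Katunish 'lusari' matches the regular reflex exactly, so the pair is cognate.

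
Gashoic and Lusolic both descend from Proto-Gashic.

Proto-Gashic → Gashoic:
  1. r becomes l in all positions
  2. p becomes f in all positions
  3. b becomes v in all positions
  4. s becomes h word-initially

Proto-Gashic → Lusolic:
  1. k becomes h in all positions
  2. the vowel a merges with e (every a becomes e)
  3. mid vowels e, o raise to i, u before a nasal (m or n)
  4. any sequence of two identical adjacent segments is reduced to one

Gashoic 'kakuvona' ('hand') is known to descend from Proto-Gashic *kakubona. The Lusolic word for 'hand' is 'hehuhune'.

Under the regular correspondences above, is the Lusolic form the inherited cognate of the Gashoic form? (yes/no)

no

Derive the expected Lusolic reflex of *kakubona:
Lusolic: *kakubona > hahubona > hehubone > hehubune  (by unconditioned shift, vowel merger, pre-nasal raising)
The regular Lusolic reflex would be 'hehubune', but the attested form is 'hehuhune'. The correspondence is irregular, so they are not cognates (the Lusolic form has a different source).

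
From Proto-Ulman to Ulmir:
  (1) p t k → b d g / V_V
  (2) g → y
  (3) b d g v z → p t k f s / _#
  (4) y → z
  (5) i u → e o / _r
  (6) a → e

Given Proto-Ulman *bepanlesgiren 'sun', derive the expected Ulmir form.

bebenleszeren

Ulmir: *bepanlesgiren
  bepanlesgiren → bebanlesgiren   [intervocalic voicing]
  bebanlesgiren → bebanlesyiren   [unconditioned shift]
  bebanlesyiren (rule 3 does not apply)
  bebanlesyiren → bebanlesziren   [unconditioned shift]
  bebanlesziren → bebanleszeren   [pre-rhotic lowering]
  bebanleszeren → bebenleszeren   [vowel merger]
  giving Ulmir bebenleszeren.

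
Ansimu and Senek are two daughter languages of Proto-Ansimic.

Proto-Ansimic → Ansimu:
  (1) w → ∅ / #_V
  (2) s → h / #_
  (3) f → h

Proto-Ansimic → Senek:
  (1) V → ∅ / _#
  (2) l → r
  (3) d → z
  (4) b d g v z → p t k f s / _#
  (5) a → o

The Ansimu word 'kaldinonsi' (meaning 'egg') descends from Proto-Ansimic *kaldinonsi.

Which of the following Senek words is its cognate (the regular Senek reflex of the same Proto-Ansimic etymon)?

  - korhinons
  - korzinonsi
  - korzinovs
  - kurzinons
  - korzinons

Senek: *kaldinonsi > kaldinons > kardinons > karzinons > korzinons  (by apocope, unconditioned shift, unconditioned shift, vowel merger)
The other candidates each miss or misapply at least one Senek change.

korzinons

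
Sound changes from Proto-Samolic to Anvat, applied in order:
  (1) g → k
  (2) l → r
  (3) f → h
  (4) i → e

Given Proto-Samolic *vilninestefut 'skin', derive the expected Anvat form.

Anvat: *vilninestefut
  vilninestefut (rule 1 does not apply)
  vilninestefut → virninestefut   [unconditioned shift]
  virninestefut → virninestehut   [unconditioned shift]
  virninestehut → vernenestehut   [vowel merger]
  giving Anvat vernenestehut.

vernenestehut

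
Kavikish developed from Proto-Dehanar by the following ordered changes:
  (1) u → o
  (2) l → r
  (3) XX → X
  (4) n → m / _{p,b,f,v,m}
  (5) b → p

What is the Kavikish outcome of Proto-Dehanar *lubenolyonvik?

ropenoryomvik

Kavikish: *lubenolyonvik
  lubenolyonvik → lobenolyonvik   [vowel merger]
  lobenolyonvik → robenoryonvik   [unconditioned shift]
  robenoryonvik (rule 3 does not apply)
  robenoryonvik → robenoryomvik   [nasal place assimilation]
  robenoryomvik → ropenoryomvik   [unconditioned shift]
  giving Kavikish ropenoryomvik.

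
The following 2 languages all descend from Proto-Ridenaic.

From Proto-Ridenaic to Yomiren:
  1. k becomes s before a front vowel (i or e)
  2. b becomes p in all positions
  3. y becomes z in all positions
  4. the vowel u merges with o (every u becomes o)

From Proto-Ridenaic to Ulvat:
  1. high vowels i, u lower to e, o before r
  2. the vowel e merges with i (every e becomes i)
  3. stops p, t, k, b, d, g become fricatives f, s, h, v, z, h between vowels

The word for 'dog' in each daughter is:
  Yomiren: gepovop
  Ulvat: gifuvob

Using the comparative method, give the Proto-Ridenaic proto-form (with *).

Position 3: Yomiren has p, Ulvat has f. Taking the neighbouring segments as reconstructed: Yomiren p could go back to *p or *b; Ulvat f could go back to *p or *f — the one source consistent with every daughter is *p.
Position 2: Yomiren has e, Ulvat has i. Yomiren preserves e here (none of its changes turn any other segment into e), so the proto-segment is *e.
Position 7: Yomiren has p, Ulvat has b. Ulvat preserves b here (none of its changes turn any other segment into b), so the proto-segment is *b.
Continuing position by position gives *gepuvob; check it forward:
Yomiren: *gepuvob
  gepuvob (rule 1 does not apply)
  gepuvob → gepuvop   [unconditioned shift]
  gepuvop (rule 3 does not apply)
  gepuvop → gepovop   [vowel merger]
  giving Yomiren gepovop.
Ulvat: *gepuvob
  gepuvob (rule 1 does not apply)
  gepuvob → gipuvob   [vowel merger]
  gipuvob → gifuvob   [intervocalic lenition]
  giving Ulvat gifuvob.
No other proto-form is consistent with every reflex, so the reconstruction is *gepuvob.

*gepuvob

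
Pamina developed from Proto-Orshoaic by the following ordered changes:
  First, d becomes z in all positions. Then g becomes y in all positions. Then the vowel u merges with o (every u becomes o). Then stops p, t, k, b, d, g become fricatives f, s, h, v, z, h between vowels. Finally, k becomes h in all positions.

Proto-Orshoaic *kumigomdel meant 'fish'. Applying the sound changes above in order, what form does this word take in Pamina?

Pamina: *kumigomdel > kumigomzel > kumiyomzel > komiyomzel > homiyomzel  (by unconditioned shift, unconditioned shift, vowel merger, unconditioned shift)

homiyomzel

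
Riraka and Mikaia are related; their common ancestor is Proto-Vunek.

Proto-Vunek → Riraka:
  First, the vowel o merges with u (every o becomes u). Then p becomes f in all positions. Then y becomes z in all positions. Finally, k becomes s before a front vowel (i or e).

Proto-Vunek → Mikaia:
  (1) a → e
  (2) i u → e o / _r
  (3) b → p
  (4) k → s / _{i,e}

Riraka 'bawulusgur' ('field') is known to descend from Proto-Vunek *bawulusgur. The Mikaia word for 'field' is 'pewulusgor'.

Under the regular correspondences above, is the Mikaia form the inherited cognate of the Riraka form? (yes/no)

Derive the expected Mikaia reflex of *bawulusgur:
Mikaia: *bawulusgur > bewulusgur > bewulusgor > pewulusgor  (by vowel merger, pre-rhotic lowering, unconditioned shift)
Mikaia 'pewulusgor' matches the regular reflex exactly, so the pair is cognate.

yes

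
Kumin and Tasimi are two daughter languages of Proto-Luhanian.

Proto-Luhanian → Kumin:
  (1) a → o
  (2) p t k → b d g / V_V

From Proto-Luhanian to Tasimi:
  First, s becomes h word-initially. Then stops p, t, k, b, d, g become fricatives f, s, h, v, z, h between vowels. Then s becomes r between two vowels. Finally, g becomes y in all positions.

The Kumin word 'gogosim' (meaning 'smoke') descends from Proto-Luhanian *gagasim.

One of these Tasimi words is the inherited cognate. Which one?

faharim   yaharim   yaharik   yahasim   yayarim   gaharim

yaharim

Tasimi: *gagasim > gahasim > gaharim > yaharim  (by intervocalic lenition, rhotacism, unconditioned shift)
The other candidates each miss or misapply at least one Tasimi change.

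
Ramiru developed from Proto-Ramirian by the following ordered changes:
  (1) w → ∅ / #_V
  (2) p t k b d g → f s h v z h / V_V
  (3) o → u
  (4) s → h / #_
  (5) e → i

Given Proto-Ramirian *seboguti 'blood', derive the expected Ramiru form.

Ramiru: *seboguti > sevohusi > sevuhusi > hevuhusi > hivuhusi  (by intervocalic lenition, vowel merger, debuccalisation, vowel merger)

hivuhusi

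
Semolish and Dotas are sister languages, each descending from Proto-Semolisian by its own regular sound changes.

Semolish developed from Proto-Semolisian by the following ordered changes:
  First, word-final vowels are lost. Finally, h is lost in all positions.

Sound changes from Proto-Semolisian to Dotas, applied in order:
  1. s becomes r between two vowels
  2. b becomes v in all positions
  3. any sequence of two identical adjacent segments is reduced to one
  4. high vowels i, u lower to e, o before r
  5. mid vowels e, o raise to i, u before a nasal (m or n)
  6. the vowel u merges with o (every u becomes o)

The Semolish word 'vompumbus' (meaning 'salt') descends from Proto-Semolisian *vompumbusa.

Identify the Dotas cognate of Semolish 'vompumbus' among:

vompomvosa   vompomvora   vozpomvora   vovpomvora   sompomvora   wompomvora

Dotas: *vompumbusa > vompumbura > vompumvura > vompumvora > vumpumvora > vompomvora  (by rhotacism, unconditioned shift, pre-rhotic lowering, pre-nasal raising, vowel merger)
Among the options, 'vompomvora' alone shows every Dotas change applied in order.

vompomvora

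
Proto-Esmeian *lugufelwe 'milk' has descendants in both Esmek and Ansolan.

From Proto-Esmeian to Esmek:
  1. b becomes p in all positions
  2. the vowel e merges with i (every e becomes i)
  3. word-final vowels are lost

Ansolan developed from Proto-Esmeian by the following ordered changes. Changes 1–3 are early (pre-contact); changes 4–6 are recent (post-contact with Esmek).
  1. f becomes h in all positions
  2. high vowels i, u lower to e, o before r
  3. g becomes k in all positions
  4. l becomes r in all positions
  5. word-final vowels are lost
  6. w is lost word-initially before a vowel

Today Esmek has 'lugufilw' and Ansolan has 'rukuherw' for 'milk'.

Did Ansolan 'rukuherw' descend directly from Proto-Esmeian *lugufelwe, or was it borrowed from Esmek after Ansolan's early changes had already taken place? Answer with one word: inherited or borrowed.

inherited

If inherited, *lugufelwe would pass through all of Ansolan's changes:
Ansolan: start from *lugufelwe.
  rule 1 (unconditioned shift): lugufelwe → luguhelwe
  rule 2: no change — luguhelwe
  rule 3 (unconditioned shift): luguhelwe → lukuhelwe
  rule 4 (unconditioned shift): lukuhelwe → rukuherwe
  rule 5 (apocope): rukuherwe → rukuherw
  rule 6: no change — rukuherw
  ⇒ Ansolan rukuherw
If borrowed from Esmek 'lugufilw' after the early changes, it would undergo only the recent ones:
  rule 4 (unconditioned shift): lugufilw → rugufirw
  rule 5 (apocope): no change (rugufirw)
  rule 6 (glide loss): no change (rugufirw)
  ⇒ as a loan: rugufirw
Ansolan 'rukuherw' matches the inherited outcome exactly, so it is an inherited cognate, not a loan.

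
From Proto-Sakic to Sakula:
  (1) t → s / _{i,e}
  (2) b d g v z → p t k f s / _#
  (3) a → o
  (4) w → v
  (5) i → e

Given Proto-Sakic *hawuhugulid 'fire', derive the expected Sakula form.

hovuhugulet

Sakula: start from *hawuhugulid.
  rule 1: no change — hawuhugulid
  rule 2 (final devoicing): hawuhugulid → hawuhugulit
  rule 3 (vowel merger): hawuhugulit → howuhugulit
  rule 4 (unconditioned shift): howuhugulit → hovuhugulit
  rule 5 (vowel merger): hovuhugulit → hovuhugulet
  ⇒ Sakula hovuhugulet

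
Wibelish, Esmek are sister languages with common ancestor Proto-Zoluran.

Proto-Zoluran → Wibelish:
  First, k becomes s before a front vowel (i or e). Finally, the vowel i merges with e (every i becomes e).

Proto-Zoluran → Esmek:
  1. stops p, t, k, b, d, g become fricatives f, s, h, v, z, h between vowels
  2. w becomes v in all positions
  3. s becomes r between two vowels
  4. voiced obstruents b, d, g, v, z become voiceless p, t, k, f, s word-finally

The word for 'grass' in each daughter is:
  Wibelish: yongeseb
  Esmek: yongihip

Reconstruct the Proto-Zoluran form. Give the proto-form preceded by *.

*yongikib

Position 6: Wibelish has s, Esmek has h. Taking the neighbouring segments as reconstructed: Wibelish s could go back to *k or *s; Esmek h could go back to *k or *g or *h — the one source consistent with every daughter is *k.
Position 5: Wibelish has e, Esmek has i. Esmek preserves i here (none of its changes turn any other segment into i), so the proto-segment is *i.
Continuing position by position gives *yongikib; check it forward:
Wibelish: start from *yongikib.
  rule 1 (palatalisation): yongikib → yongisib
  rule 2 (vowel merger): yongisib → yongeseb
  ⇒ Wibelish yongeseb
Esmek: *yongikib
  yongikib → yongihib   [intervocalic lenition]
  yongihib (rule 2 does not apply)
  yongihib (rule 3 does not apply)
  yongihib → yongihip   [final devoicing]
  giving Esmek yongihip.
No other proto-form is consistent with every reflex, so the reconstruction is *yongikib.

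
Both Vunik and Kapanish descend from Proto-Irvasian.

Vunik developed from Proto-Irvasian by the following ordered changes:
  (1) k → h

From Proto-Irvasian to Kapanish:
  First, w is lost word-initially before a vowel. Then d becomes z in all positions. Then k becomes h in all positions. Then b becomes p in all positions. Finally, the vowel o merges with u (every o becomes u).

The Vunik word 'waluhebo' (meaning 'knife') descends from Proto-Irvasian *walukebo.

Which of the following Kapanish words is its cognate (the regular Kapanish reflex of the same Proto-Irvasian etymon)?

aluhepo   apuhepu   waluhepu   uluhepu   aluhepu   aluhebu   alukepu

Kapanish: start from *walukebo.
  rule 1 (glide loss): walukebo → alukebo
  rule 2: no change — alukebo
  rule 3 (unconditioned shift): alukebo → aluhebo
  rule 4 (unconditioned shift): aluhebo → aluhepo
  rule 5 (vowel merger): aluhepo → aluhepu
  ⇒ Kapanish aluhepu

aluhepu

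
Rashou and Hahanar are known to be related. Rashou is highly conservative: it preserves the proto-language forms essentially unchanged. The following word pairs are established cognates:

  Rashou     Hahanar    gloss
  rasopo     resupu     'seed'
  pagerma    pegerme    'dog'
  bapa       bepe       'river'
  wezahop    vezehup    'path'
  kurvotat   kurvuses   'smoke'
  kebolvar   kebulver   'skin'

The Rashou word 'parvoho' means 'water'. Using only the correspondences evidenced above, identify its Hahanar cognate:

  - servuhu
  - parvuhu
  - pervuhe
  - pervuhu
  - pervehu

kebolvar ~ kebulver — Rashou a corresponds to Hahanar e after a consonant, before r.
kurvotat ~ kurvuses, kebolvar ~ kebulver — Rashou o corresponds to Hahanar u after a consonant, before a consonant other than r, m, n, p, b, f, v.
rasopo ~ resupu — Rashou o corresponds to Hahanar u word-finally.
Applying these to Rashou 'parvoho':
  parvoho → pervoho   (a→e after a consonant, before r)
  pervoho → pervuho   (o→u after a consonant, before a consonant other than r, m, n, p, b, f, v)
  pervuho → pervuhu   (o→u word-finally)
So the Hahanar cognate is 'pervuhu'.

pervuhu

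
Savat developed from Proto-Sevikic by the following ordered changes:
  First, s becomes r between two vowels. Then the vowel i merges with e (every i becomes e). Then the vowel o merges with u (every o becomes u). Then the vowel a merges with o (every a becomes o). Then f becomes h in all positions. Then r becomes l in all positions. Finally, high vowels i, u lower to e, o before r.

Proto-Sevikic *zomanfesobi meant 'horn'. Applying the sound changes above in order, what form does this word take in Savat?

zumonhelube

Savat: start from *zomanfesobi.
  rule 1 (rhotacism): zomanfesobi → zomanferobi
  rule 2 (vowel merger): zomanferobi → zomanferobe
  rule 3 (vowel merger): zomanferobe → zumanferube
  rule 4 (vowel merger): zumanferube → zumonferube
  rule 5 (unconditioned shift): zumonferube → zumonherube
  rule 6 (unconditioned shift): zumonherube → zumonhelube
  rule 7: no change — zumonhelube
  ⇒ Savat zumonhelube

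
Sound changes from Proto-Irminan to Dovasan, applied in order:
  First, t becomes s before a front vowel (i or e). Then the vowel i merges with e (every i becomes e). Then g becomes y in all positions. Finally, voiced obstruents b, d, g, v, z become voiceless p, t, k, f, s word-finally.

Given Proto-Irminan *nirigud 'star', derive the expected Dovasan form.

Dovasan: start from *nirigud.
  rule 1: no change — nirigud
  rule 2 (vowel merger): nirigud → neregud
  rule 3 (unconditioned shift): neregud → nereyud
  rule 4 (final devoicing): nereyud → nereyut
  ⇒ Dovasan nereyut

nereyut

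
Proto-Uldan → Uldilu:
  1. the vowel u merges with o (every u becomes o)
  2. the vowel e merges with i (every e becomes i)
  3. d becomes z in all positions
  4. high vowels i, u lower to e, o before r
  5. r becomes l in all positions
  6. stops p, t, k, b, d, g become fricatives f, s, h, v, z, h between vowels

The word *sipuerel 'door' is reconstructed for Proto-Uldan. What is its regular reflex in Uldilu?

Uldilu: start from *sipuerel.
  rule 1 (vowel merger): sipuerel → sipoerel
  rule 2 (vowel merger): sipoerel → sipoiril
  rule 3: no change — sipoiril
  rule 4 (pre-rhotic lowering): sipoiril → sipoeril
  rule 5 (unconditioned shift): sipoeril → sipoelil
  rule 6 (intervocalic lenition): sipoelil → sifoelil
  ⇒ Uldilu sifoelil

sifoelil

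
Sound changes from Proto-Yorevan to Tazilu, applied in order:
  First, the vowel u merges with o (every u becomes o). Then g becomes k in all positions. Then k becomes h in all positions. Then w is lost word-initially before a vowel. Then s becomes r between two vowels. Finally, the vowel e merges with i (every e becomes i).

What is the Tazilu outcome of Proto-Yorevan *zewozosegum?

ziwozorihom

Tazilu: *zewozosegum > zewozosegom > zewozosekom > zewozosehom > zewozorehom > ziwozorihom  (by vowel merger, unconditioned shift, unconditioned shift, rhotacism, vowel merger)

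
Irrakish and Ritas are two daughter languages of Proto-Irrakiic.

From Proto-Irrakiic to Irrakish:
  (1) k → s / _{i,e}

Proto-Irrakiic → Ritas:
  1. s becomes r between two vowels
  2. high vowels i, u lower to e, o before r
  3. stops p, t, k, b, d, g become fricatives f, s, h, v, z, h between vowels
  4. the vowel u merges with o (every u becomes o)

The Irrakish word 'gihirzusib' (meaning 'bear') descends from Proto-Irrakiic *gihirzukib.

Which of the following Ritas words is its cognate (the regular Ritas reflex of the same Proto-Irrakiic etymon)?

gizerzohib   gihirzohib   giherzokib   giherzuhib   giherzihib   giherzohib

Ritas: start from *gihirzukib.
  rule 1: no change — gihirzukib
  rule 2 (pre-rhotic lowering): gihirzukib → giherzukib
  rule 3 (intervocalic lenition): giherzukib → giherzuhib
  rule 4 (vowel merger): giherzuhib → giherzohib
  ⇒ Ritas giherzohib
The other candidates each miss or misapply at least one Ritas change.

giherzohib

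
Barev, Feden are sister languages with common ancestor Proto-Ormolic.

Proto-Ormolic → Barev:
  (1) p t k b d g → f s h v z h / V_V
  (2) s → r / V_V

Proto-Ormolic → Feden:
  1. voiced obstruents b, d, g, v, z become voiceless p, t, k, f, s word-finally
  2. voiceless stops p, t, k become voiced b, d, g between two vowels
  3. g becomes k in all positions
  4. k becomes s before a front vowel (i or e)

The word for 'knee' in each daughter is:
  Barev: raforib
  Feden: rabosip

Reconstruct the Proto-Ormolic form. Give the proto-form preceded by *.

Position 7: Barev has b, Feden has p. Barev preserves b here (none of its changes turn any other segment into b), so the proto-segment is *b.
Position 5: Barev has r, Feden has s. Taking the neighbouring segments as reconstructed: Barev r could go back to *t or *s or *r; Feden s could go back to *k or *g or *s — the one source consistent with every daughter is *s.
Position 3: Barev has f, Feden has b. Taking the neighbouring segments as reconstructed: Barev f could go back to *p or *f; Feden b could go back to *p or *b — the one source consistent with every daughter is *p.
Continuing position by position gives *raposib; check it forward:
Barev: start from *raposib.
  rule 1 (intervocalic lenition): raposib → rafosib
  rule 2 (rhotacism): rafosib → raforib
  ⇒ Barev raforib
Feden: *raposib
  raposib → raposip   [final devoicing]
  raposip → rabosip   [intervocalic voicing]
  rabosip (rule 3 does not apply)
  rabosip (rule 4 does not apply)
  giving Feden rabosip.
*raposib is the unique common source.

*raposib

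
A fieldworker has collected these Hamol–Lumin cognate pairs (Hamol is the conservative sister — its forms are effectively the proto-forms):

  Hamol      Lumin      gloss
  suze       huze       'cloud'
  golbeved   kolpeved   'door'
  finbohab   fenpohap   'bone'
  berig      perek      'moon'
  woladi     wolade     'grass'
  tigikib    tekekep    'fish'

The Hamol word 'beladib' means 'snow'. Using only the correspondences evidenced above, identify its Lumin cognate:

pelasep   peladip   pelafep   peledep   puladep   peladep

berig ~ perek — Hamol b corresponds to Lumin p word-initially before a front vowel.
tigikib ~ tekekep — Hamol i corresponds to Lumin e after a consonant, before a labial obstruent.
finbohab ~ fenpohap, tigikib ~ tekekep — Hamol b corresponds to Lumin p word-finally.
Applying these to Hamol 'beladib':
  beladib → peladib   (b→p word-initially before a front vowel)
  peladib → peladeb   (i→e after a consonant, before a labial obstruent)
  peladeb → peladep   (b→p word-finally)
So the Lumin cognate is 'peladep'.

peladep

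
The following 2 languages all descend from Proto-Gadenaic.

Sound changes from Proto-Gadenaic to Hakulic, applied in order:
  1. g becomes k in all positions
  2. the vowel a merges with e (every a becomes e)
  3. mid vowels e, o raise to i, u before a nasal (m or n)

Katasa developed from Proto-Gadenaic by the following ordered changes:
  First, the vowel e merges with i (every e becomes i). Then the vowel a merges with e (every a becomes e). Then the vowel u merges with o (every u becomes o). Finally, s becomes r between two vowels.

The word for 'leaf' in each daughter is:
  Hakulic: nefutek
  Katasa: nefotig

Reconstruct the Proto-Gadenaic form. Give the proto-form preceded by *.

Position 2: Hakulic has e, Katasa has e. In Katasa, e can only continue *a, so the proto-segment is *a.
Position 7: Hakulic has k, Katasa has g. Katasa preserves g here (none of its changes turn any other segment into g), so the proto-segment is *g.
Continuing position by position gives *nafuteg; check it forward:
Hakulic: start from *nafuteg.
  rule 1 (unconditioned shift): nafuteg → nafutek
  rule 2 (vowel merger): nafutek → nefutek
  rule 3: no change — nefutek
  ⇒ Hakulic nefutek
Katasa: *nafuteg > nafutig > nefutig > nefotig  (by vowel merger, vowel merger, vowel merger)
No other proto-form is consistent with every reflex, so the reconstruction is *nafuteg.

*nafuteg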